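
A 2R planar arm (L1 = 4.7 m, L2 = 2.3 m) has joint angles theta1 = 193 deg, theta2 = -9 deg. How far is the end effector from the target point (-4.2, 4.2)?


End effector via forward kinematics:
x = L1*cos(t1) + L2*cos(t1+t2) = -6.8739
y = L1*sin(t1) + L2*sin(t1+t2) = -1.2177
Distance to target:
d = sqrt((-4.2 - -6.8739)^2 + (4.2 - -1.2177)^2)
= sqrt(7.1499 + 29.3516)
= 6.0416 m


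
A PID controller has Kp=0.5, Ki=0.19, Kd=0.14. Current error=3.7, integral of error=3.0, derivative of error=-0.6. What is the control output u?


u = Kp*e + Ki*int(e) + Kd*de/dt
= 0.5*3.7 + 0.19*3.0 + 0.14*(-0.6)
= 1.85 + 0.57 + -0.084
= 2.336


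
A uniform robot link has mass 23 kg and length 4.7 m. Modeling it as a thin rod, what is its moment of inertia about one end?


I = (1/3) * m * L^2
= (1/3) * 23 * 4.7^2
= 0.333333 * 23 * 22.09
= 169.3567 kg*m^2


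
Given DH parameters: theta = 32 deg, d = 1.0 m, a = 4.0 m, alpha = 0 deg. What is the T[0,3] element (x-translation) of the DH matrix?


T[0,3] = a * cos(theta)
= 4.0 * cos(32 deg)
= 4.0 * 0.848
= 3.3922


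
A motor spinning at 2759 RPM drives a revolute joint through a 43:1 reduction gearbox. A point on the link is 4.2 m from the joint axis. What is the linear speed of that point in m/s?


omega_motor = 2759 * 2*pi/60 = 288.9218 rad/s
omega_joint = omega_motor / 43 = 6.7191 rad/s
v = omega_joint * r = 6.7191 * 4.2
= 28.2203 m/s


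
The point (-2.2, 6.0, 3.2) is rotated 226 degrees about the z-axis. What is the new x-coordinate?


Rotation about z-axis: x' = x*cos(theta) - y*sin(theta)
= -2.2 * -0.6947 - 6.0 * -0.7193
= 5.8443


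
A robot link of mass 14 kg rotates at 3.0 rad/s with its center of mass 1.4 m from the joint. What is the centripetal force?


F = m * omega^2 * r
= 14 * 3.0^2 * 1.4
= 14 * 9.0 * 1.4
= 176.4 N


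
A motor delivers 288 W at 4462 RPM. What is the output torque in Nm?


omega = 4462 * 2*pi/60 = 467.2595 rad/s
tau = P / omega = 288 / 467.2595
= 0.6164 Nm


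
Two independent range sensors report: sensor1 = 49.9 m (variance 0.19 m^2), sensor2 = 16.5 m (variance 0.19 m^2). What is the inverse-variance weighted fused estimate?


w1 = (1/var1) / (1/var1 + 1/var2)
   = 5.2632 / (5.2632 + 5.2632) = 0.5
w2 = 1 - w1 = 0.5
fused = w1*s1 + w2*s2 = 24.95 + 8.25
= 33.2 m


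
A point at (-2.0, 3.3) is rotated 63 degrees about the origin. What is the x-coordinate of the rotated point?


x' = x*cos(theta) - y*sin(theta)
cos(63 deg) = 0.454, sin(63 deg) = 0.891
x' = -2.0 * 0.454 - 3.3 * 0.891
= -0.908 - 2.9403
= -3.8483


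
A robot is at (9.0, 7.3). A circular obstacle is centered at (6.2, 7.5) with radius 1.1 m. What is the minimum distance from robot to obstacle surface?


center_dist = sqrt((9.0-6.2)^2 + (7.3-7.5)^2)
= sqrt(7.84 + 0.04)
= 2.8071
min_dist = center_dist - radius = 2.8071 - 1.1 = 1.7071 m


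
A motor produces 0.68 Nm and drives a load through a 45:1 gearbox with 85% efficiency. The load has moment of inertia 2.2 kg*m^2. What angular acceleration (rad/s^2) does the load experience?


tau_out = tau_motor * N * eta
= 0.68 * 45 * 0.85 = 26.01 Nm
alpha = tau_out / I = 26.01 / 2.2
= 11.8227 rad/s^2


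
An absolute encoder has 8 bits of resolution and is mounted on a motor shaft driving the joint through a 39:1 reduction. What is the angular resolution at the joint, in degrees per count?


counts = 2^8 = 256
effective counts at joint = 256 * 39 = 9984
resolution = 360 / 9984
= 0.0361 deg/count


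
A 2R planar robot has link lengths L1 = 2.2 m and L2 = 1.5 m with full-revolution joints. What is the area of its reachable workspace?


r_max = L1 + L2 = 3.7 m
r_min = |L1 - L2| = 0.7 m
Area = pi*(r_max^2 - r_min^2)
= pi*(13.69 - 0.49)
= pi * 13.2
= 41.469 m^2


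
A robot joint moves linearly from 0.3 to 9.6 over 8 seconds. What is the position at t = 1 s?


s = t/T = 1/8 = 0.125
p(t) = p0 + (pf-p0)*s
= 0.3 + (9.6 - 0.3) * 0.125
= 1.4625


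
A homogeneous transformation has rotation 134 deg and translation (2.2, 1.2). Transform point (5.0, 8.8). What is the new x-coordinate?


x' = cos(theta)*px - sin(theta)*py + tx
= -0.6947*5.0 - 0.7193*8.8 + 2.2
= -7.6035


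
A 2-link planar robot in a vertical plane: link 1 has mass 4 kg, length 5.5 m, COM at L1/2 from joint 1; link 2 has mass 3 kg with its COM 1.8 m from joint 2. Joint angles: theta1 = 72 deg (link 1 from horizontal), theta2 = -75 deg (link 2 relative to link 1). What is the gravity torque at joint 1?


Horizontal distance from joint 1 to link-1 COM:
  x_c1 = (L1/2)*cos(t1) = 2.75 * 0.309 = 0.8498 m
Horizontal distance from joint 1 to link-2 COM:
  x_c2 = L1*cos(t1) + Lc2*cos(t1+t2)
       = 5.5*0.309 + 1.8*0.9986 = 3.4971 m
tau1 = m1*g*x_c1 + m2*g*x_c2
     = 4*9.81*0.8498 + 3*9.81*3.4971
     = 33.346 + 102.9204
     = 136.2665 Nm


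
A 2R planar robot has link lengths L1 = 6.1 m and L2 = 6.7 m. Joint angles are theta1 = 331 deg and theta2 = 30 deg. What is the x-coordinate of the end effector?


Convert angles to radians: theta1 = 5.777, theta2 = 0.5236
x = L1*cos(theta1) + L2*cos(theta1+theta2)
x = 5.3352 + 6.699
x = 12.0342


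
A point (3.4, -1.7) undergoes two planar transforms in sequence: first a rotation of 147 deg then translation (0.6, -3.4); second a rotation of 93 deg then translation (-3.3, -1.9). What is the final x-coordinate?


After transform 1:
x1 = cos(147)*3.4 - sin(147)*-1.7 + 0.6 = -1.3256
y1 = sin(147)*3.4 + cos(147)*-1.7 + -3.4 = -0.1225
After transform 2:
x2 = cos(93)*-1.3256 - sin(93)*-0.1225 + -3.3
= -3.1083


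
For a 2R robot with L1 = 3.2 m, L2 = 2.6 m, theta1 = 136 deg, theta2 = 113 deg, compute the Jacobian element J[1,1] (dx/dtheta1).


J[1,1] = -L1*sin(t1) - L2*sin(t1+t2)
= -3.2*sin(136) - 2.6*sin(249)
= 0.2044


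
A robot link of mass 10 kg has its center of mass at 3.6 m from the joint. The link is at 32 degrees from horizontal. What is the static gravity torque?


tau = m*g*L*cos(angle)
= 10 * 9.81 * 3.6 * cos(32 deg)
= 10 * 9.81 * 3.6 * 0.848
= 299.4967 Nm


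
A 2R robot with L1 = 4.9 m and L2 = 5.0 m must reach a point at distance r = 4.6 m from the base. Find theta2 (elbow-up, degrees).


cos(theta2) = (r^2 - L1^2 - L2^2) / (2*L1*L2)
cos(theta2) = (21.16 - 24.01 - 25.0) / 49.0
cos(theta2) = -0.568367
theta2 = 124.6365 degrees


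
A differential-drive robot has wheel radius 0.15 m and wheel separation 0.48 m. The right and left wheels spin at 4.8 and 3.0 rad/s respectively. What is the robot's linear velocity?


vR = r*wR = 0.15*4.8 = 0.72 m/s
vL = r*wL = 0.15*3.0 = 0.45 m/s
v = (vR+vL)/2 = 0.585 m/s
omega = (vR-vL)/L = 0.5625 rad/s
linear velocity = 0.585 m/s


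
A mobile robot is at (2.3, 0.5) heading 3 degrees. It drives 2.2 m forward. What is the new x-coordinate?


x_new = x0 + d*cos(theta)
= 2.3 + 2.2*cos(3)
= 2.3 + 2.197
= 4.497


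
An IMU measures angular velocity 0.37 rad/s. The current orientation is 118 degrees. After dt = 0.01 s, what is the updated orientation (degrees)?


delta_theta = w * dt = 0.37 * 0.01 = 0.0037 rad
= 0.212 deg
theta_new = 118 + 0.212 = 118.212 deg


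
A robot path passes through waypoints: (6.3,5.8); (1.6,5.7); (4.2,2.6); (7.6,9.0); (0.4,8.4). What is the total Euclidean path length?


Segment lengths:
  seg1 = sqrt((-4.7)^2 + (-0.1)^2) = 4.7011
  seg2 = sqrt((2.6)^2 + (-3.1)^2) = 4.046
  seg3 = sqrt((3.4)^2 + (6.4)^2) = 7.2471
  seg4 = sqrt((-7.2)^2 + (-0.6)^2) = 7.225
Total = 23.2191


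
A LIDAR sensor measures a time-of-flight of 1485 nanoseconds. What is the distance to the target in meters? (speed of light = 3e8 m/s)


tof = 1485 ns = 1.485e-06 s
dist = c * tof / 2
= 3e8 * 1.485e-06 / 2
= 222.75 m


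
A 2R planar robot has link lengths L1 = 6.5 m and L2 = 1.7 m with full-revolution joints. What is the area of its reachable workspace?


r_max = L1 + L2 = 8.2 m
r_min = |L1 - L2| = 4.8 m
Area = pi*(r_max^2 - r_min^2)
= pi*(67.24 - 23.04)
= pi * 44.2
= 138.8584 m^2


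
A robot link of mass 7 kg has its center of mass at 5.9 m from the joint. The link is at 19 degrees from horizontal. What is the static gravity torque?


tau = m*g*L*cos(angle)
= 7 * 9.81 * 5.9 * cos(19 deg)
= 7 * 9.81 * 5.9 * 0.9455
= 383.0797 Nm


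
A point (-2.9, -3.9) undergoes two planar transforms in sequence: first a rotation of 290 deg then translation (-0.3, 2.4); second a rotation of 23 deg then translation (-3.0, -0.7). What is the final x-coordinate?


After transform 1:
x1 = cos(290)*-2.9 - sin(290)*-3.9 + -0.3 = -4.9567
y1 = sin(290)*-2.9 + cos(290)*-3.9 + 2.4 = 3.7912
After transform 2:
x2 = cos(23)*-4.9567 - sin(23)*3.7912 + -3.0
= -9.044


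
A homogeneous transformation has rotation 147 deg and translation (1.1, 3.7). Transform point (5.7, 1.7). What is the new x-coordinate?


x' = cos(theta)*px - sin(theta)*py + tx
= -0.8387*5.7 - 0.5446*1.7 + 1.1
= -4.6063


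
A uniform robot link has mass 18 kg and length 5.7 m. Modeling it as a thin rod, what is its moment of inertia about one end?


I = (1/3) * m * L^2
= (1/3) * 18 * 5.7^2
= 0.333333 * 18 * 32.49
= 194.94 kg*m^2


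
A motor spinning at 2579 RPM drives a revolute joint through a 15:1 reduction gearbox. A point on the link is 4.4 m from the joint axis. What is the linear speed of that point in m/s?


omega_motor = 2579 * 2*pi/60 = 270.0722 rad/s
omega_joint = omega_motor / 15 = 18.0048 rad/s
v = omega_joint * r = 18.0048 * 4.4
= 79.2212 m/s


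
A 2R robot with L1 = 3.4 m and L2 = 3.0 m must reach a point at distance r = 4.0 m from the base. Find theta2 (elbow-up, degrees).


cos(theta2) = (r^2 - L1^2 - L2^2) / (2*L1*L2)
cos(theta2) = (16.0 - 11.56 - 9.0) / 20.4
cos(theta2) = -0.223529
theta2 = 102.9164 degrees


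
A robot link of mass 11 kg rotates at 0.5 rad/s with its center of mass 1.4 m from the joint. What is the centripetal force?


F = m * omega^2 * r
= 11 * 0.5^2 * 1.4
= 11 * 0.25 * 1.4
= 3.85 N


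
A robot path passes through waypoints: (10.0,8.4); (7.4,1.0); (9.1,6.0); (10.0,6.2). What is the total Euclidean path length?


Segment lengths:
  seg1 = sqrt((-2.6)^2 + (-7.4)^2) = 7.8435
  seg2 = sqrt((1.7)^2 + (5.0)^2) = 5.2811
  seg3 = sqrt((0.9)^2 + (0.2)^2) = 0.922
Total = 14.0465


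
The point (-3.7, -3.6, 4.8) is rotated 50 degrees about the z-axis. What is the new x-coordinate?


Rotation about z-axis: x' = x*cos(theta) - y*sin(theta)
= -3.7 * 0.6428 - -3.6 * 0.766
= 0.3794


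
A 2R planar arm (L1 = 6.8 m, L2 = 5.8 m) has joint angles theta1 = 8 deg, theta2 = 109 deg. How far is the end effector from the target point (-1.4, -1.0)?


End effector via forward kinematics:
x = L1*cos(t1) + L2*cos(t1+t2) = 4.1007
y = L1*sin(t1) + L2*sin(t1+t2) = 6.1142
Distance to target:
d = sqrt((-1.4 - 4.1007)^2 + (-1.0 - 6.1142)^2)
= sqrt(30.2575 + 50.6121)
= 8.9927 m


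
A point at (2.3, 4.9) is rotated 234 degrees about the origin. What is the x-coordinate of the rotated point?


x' = x*cos(theta) - y*sin(theta)
cos(234 deg) = -0.5878, sin(234 deg) = -0.809
x' = 2.3 * -0.5878 - 4.9 * -0.809
= -1.3519 - -3.9642
= 2.6123


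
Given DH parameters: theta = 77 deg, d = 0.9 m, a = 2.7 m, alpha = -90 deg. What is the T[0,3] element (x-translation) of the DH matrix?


T[0,3] = a * cos(theta)
= 2.7 * cos(77 deg)
= 2.7 * 0.225
= 0.6074


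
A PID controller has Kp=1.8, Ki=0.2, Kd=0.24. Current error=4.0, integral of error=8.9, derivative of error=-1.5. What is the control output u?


u = Kp*e + Ki*int(e) + Kd*de/dt
= 1.8*4.0 + 0.2*8.9 + 0.24*(-1.5)
= 7.2 + 1.78 + -0.36
= 8.62


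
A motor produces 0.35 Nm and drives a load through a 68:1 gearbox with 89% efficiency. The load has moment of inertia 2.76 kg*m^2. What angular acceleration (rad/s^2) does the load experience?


tau_out = tau_motor * N * eta
= 0.35 * 68 * 0.89 = 21.182 Nm
alpha = tau_out / I = 21.182 / 2.76
= 7.6746 rad/s^2


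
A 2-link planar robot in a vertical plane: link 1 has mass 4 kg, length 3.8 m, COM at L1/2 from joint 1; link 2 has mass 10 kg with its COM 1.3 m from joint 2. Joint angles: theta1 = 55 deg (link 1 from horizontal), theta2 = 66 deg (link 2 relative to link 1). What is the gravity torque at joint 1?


Horizontal distance from joint 1 to link-1 COM:
  x_c1 = (L1/2)*cos(t1) = 1.9 * 0.5736 = 1.0898 m
Horizontal distance from joint 1 to link-2 COM:
  x_c2 = L1*cos(t1) + Lc2*cos(t1+t2)
       = 3.8*0.5736 + 1.3*-0.515 = 1.51 m
tau1 = m1*g*x_c1 + m2*g*x_c2
     = 4*9.81*1.0898 + 10*9.81*1.51
     = 42.7636 + 148.135
     = 190.8986 Nm


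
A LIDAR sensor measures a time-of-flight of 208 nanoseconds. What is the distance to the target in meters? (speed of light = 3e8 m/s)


tof = 208 ns = 2.08e-07 s
dist = c * tof / 2
= 3e8 * 2.08e-07 / 2
= 31.2 m


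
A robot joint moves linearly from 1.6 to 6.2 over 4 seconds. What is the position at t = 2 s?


s = t/T = 2/4 = 0.5
p(t) = p0 + (pf-p0)*s
= 1.6 + (6.2 - 1.6) * 0.5
= 3.9


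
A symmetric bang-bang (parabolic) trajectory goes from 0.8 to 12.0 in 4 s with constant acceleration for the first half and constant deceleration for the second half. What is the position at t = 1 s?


Symmetric rest-to-rest: each phase covers (pf-p0)/2 in time T/2. 0.5*a*(T/2)^2 = (pf-p0)/2 => a = 4*(pf-p0)/T^2
a = 4*(12.0-0.8)/4^2 = 2.8
t = 1 is in the acceleration phase (t <= T/2).
p = p0 + 0.5*a*t^2 = 0.8 + 0.5*2.8*1^2
= 2.2


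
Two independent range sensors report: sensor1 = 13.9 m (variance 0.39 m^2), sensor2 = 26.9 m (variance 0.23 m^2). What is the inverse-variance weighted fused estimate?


w1 = (1/var1) / (1/var1 + 1/var2)
   = 2.5641 / (2.5641 + 4.3478) = 0.371
w2 = 1 - w1 = 0.629
fused = w1*s1 + w2*s2 = 5.1565 + 16.921
= 22.0774 m


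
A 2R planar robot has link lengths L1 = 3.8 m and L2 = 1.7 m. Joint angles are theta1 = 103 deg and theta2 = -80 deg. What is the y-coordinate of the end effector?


Convert angles to radians: theta1 = 1.7977, theta2 = -1.3963
y = L1*sin(theta1) + L2*sin(theta1+theta2)
y = 3.7026 + 0.6642
y = 4.3668


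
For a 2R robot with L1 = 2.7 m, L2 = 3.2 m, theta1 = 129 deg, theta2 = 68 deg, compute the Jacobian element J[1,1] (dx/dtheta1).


J[1,1] = -L1*sin(t1) - L2*sin(t1+t2)
= -2.7*sin(129) - 3.2*sin(197)
= -1.1627


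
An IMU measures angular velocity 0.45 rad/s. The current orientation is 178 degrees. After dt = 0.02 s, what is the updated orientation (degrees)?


delta_theta = w * dt = 0.45 * 0.02 = 0.009 rad
= 0.5157 deg
theta_new = 178 + 0.5157 = 178.5157 deg


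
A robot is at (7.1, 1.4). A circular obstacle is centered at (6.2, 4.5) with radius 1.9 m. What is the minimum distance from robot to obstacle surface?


center_dist = sqrt((7.1-6.2)^2 + (1.4-4.5)^2)
= sqrt(0.81 + 9.61)
= 3.228
min_dist = center_dist - radius = 3.228 - 1.9 = 1.328 m


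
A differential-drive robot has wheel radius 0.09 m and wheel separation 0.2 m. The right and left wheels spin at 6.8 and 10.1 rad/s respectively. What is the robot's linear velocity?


vR = r*wR = 0.09*6.8 = 0.612 m/s
vL = r*wL = 0.09*10.1 = 0.909 m/s
v = (vR+vL)/2 = 0.7605 m/s
omega = (vR-vL)/L = -1.485 rad/s
linear velocity = 0.7605 m/s


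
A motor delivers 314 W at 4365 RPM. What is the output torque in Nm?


omega = 4365 * 2*pi/60 = 457.1017 rad/s
tau = P / omega = 314 / 457.1017
= 0.6869 Nm


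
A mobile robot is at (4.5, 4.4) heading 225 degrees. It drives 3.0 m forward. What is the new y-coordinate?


y_new = y0 + d*sin(theta)
= 4.4 + 3.0*sin(225)
= 4.4 + -2.1213
= 2.2787


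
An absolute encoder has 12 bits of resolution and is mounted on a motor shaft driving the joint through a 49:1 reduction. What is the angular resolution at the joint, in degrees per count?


counts = 2^12 = 4096
effective counts at joint = 4096 * 49 = 200704
resolution = 360 / 200704
= 0.0018 deg/count


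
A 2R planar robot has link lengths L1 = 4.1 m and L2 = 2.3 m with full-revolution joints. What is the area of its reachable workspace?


r_max = L1 + L2 = 6.4 m
r_min = |L1 - L2| = 1.8 m
Area = pi*(r_max^2 - r_min^2)
= pi*(40.96 - 3.24)
= pi * 37.72
= 118.5009 m^2


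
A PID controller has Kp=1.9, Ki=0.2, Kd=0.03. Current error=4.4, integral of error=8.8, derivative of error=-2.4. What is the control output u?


u = Kp*e + Ki*int(e) + Kd*de/dt
= 1.9*4.4 + 0.2*8.8 + 0.03*(-2.4)
= 8.36 + 1.76 + -0.072
= 10.048


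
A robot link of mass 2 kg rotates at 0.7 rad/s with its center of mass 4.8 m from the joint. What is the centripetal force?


F = m * omega^2 * r
= 2 * 0.7^2 * 4.8
= 2 * 0.49 * 4.8
= 4.704 N


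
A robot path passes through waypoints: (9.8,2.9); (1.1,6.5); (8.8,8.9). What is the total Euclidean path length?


Segment lengths:
  seg1 = sqrt((-8.7)^2 + (3.6)^2) = 9.4154
  seg2 = sqrt((7.7)^2 + (2.4)^2) = 8.0654
Total = 17.4808


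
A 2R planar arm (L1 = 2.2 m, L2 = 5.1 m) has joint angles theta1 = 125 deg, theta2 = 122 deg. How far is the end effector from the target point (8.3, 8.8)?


End effector via forward kinematics:
x = L1*cos(t1) + L2*cos(t1+t2) = -3.2546
y = L1*sin(t1) + L2*sin(t1+t2) = -2.8924
Distance to target:
d = sqrt((8.3 - -3.2546)^2 + (8.8 - -2.8924)^2)
= sqrt(133.5087 + 136.7132)
= 16.4384 m


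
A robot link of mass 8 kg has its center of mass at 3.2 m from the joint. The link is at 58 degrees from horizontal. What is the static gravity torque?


tau = m*g*L*cos(angle)
= 8 * 9.81 * 3.2 * cos(58 deg)
= 8 * 9.81 * 3.2 * 0.5299
= 133.0818 Nm


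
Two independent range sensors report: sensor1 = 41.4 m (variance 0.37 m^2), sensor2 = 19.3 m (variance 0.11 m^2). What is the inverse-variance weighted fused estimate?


w1 = (1/var1) / (1/var1 + 1/var2)
   = 2.7027 / (2.7027 + 9.0909) = 0.2292
w2 = 1 - w1 = 0.7708
fused = w1*s1 + w2*s2 = 9.4875 + 14.8771
= 24.3646 m


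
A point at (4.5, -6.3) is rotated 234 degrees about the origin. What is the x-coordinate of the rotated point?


x' = x*cos(theta) - y*sin(theta)
cos(234 deg) = -0.5878, sin(234 deg) = -0.809
x' = 4.5 * -0.5878 - -6.3 * -0.809
= -2.645 - 5.0968
= -7.7418


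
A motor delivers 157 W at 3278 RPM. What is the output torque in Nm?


omega = 3278 * 2*pi/60 = 343.2714 rad/s
tau = P / omega = 157 / 343.2714
= 0.4574 Nm


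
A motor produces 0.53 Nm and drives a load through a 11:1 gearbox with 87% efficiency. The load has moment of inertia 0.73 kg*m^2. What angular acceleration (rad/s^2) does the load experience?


tau_out = tau_motor * N * eta
= 0.53 * 11 * 0.87 = 5.0721 Nm
alpha = tau_out / I = 5.0721 / 0.73
= 6.9481 rad/s^2


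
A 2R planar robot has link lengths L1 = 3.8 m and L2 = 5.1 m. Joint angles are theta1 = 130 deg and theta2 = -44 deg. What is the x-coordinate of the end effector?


Convert angles to radians: theta1 = 2.2689, theta2 = -0.7679
x = L1*cos(theta1) + L2*cos(theta1+theta2)
x = -2.4426 + 0.3558
x = -2.0868


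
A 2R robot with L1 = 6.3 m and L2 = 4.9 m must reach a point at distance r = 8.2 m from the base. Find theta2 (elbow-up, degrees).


cos(theta2) = (r^2 - L1^2 - L2^2) / (2*L1*L2)
cos(theta2) = (67.24 - 39.69 - 24.01) / 61.74
cos(theta2) = 0.057337
theta2 = 86.713 degrees


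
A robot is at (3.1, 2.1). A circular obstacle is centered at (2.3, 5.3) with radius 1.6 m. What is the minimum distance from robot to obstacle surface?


center_dist = sqrt((3.1-2.3)^2 + (2.1-5.3)^2)
= sqrt(0.64 + 10.24)
= 3.2985
min_dist = center_dist - radius = 3.2985 - 1.6 = 1.6985 m


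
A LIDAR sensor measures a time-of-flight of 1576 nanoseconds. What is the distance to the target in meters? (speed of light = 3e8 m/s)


tof = 1576 ns = 1.576e-06 s
dist = c * tof / 2
= 3e8 * 1.576e-06 / 2
= 236.4 m


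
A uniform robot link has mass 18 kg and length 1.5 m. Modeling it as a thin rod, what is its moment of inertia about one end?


I = (1/3) * m * L^2
= (1/3) * 18 * 1.5^2
= 0.333333 * 18 * 2.25
= 13.5 kg*m^2


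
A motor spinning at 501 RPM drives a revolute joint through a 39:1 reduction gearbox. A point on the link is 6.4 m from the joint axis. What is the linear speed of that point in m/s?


omega_motor = 501 * 2*pi/60 = 52.4646 rad/s
omega_joint = omega_motor / 39 = 1.3452 rad/s
v = omega_joint * r = 1.3452 * 6.4
= 8.6096 m/s


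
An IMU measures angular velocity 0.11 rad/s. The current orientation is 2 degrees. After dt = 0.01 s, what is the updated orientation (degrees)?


delta_theta = w * dt = 0.11 * 0.01 = 0.0011 rad
= 0.063 deg
theta_new = 2 + 0.063 = 2.063 deg


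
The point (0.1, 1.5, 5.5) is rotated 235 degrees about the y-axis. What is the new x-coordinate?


Rotation about y-axis: x' = x*cos(theta) + z*sin(theta)
= 0.1 * -0.5736 + 5.5 * -0.8192
= -4.5627


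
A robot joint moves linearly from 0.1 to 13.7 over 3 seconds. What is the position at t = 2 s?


s = t/T = 2/3 = 0.6667
p(t) = p0 + (pf-p0)*s
= 0.1 + (13.7 - 0.1) * 0.6667
= 9.1667


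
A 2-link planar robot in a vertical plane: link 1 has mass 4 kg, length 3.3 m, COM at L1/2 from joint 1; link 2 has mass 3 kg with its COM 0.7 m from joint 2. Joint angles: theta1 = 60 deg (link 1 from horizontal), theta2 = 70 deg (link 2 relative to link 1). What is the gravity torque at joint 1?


Horizontal distance from joint 1 to link-1 COM:
  x_c1 = (L1/2)*cos(t1) = 1.65 * 0.5 = 0.825 m
Horizontal distance from joint 1 to link-2 COM:
  x_c2 = L1*cos(t1) + Lc2*cos(t1+t2)
       = 3.3*0.5 + 0.7*-0.6428 = 1.2 m
tau1 = m1*g*x_c1 + m2*g*x_c2
     = 4*9.81*0.825 + 3*9.81*1.2
     = 32.373 + 35.3174
     = 67.6904 Nm


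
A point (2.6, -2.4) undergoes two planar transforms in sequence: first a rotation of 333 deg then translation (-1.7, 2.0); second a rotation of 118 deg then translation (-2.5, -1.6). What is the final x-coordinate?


After transform 1:
x1 = cos(333)*2.6 - sin(333)*-2.4 + -1.7 = -0.473
y1 = sin(333)*2.6 + cos(333)*-2.4 + 2.0 = -1.3188
After transform 2:
x2 = cos(118)*-0.473 - sin(118)*-1.3188 + -2.5
= -1.1135


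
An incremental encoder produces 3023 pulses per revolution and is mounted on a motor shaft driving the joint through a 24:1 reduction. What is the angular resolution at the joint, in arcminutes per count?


counts per rev = 3023
effective counts at joint = 3023 * 24 = 72552
resolution = 360*60 / 72552
= 0.2977 arcmin/count


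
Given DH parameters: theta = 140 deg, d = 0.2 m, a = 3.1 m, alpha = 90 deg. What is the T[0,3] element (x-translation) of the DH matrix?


T[0,3] = a * cos(theta)
= 3.1 * cos(140 deg)
= 3.1 * -0.766
= -2.3747


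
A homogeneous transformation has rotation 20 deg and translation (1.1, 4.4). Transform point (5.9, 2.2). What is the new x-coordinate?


x' = cos(theta)*px - sin(theta)*py + tx
= 0.9397*5.9 - 0.342*2.2 + 1.1
= 5.8917


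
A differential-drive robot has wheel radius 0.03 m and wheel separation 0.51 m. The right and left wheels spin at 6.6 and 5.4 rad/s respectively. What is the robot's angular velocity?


vR = r*wR = 0.03*6.6 = 0.198 m/s
vL = r*wL = 0.03*5.4 = 0.162 m/s
v = (vR+vL)/2 = 0.18 m/s
omega = (vR-vL)/L = 0.0706 rad/s
angular velocity = 0.0706 rad/s


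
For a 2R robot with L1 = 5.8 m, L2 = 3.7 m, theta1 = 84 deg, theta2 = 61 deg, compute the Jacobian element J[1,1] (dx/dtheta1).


J[1,1] = -L1*sin(t1) - L2*sin(t1+t2)
= -5.8*sin(84) - 3.7*sin(145)
= -7.8905


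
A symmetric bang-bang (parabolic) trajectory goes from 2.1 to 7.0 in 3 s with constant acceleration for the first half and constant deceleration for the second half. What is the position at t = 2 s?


Symmetric rest-to-rest: each phase covers (pf-p0)/2 in time T/2. 0.5*a*(T/2)^2 = (pf-p0)/2 => a = 4*(pf-p0)/T^2
a = 4*(7.0-2.1)/3^2 = 2.1778
t = 2 is in the deceleration phase (t > T/2).
p = pf - 0.5*a*(T-t)^2 = 7.0 - 0.5*2.1778*1^2
= 5.9111


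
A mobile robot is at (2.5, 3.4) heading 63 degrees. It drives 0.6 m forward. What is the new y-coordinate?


y_new = y0 + d*sin(theta)
= 3.4 + 0.6*sin(63)
= 3.4 + 0.5346
= 3.9346


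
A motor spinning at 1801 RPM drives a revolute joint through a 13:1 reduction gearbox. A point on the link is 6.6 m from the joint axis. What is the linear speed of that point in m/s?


omega_motor = 1801 * 2*pi/60 = 188.6003 rad/s
omega_joint = omega_motor / 13 = 14.5077 rad/s
v = omega_joint * r = 14.5077 * 6.6
= 95.7509 m/s


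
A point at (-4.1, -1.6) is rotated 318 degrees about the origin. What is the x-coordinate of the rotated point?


x' = x*cos(theta) - y*sin(theta)
cos(318 deg) = 0.7431, sin(318 deg) = -0.6691
x' = -4.1 * 0.7431 - -1.6 * -0.6691
= -3.0469 - 1.0706
= -4.1175


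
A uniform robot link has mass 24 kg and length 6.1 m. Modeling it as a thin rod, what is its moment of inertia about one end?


I = (1/3) * m * L^2
= (1/3) * 24 * 6.1^2
= 0.333333 * 24 * 37.21
= 297.68 kg*m^2


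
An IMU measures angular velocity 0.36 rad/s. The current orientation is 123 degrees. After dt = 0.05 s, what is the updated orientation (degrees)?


delta_theta = w * dt = 0.36 * 0.05 = 0.018 rad
= 1.0313 deg
theta_new = 123 + 1.0313 = 124.0313 deg


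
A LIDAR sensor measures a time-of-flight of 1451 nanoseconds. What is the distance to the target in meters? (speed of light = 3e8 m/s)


tof = 1451 ns = 1.451e-06 s
dist = c * tof / 2
= 3e8 * 1.451e-06 / 2
= 217.65 m


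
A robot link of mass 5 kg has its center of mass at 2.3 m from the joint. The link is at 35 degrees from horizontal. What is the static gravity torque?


tau = m*g*L*cos(angle)
= 5 * 9.81 * 2.3 * cos(35 deg)
= 5 * 9.81 * 2.3 * 0.8192
= 92.4126 Nm


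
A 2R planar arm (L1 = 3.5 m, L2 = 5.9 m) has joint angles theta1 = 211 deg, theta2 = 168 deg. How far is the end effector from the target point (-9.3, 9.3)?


End effector via forward kinematics:
x = L1*cos(t1) + L2*cos(t1+t2) = 2.5785
y = L1*sin(t1) + L2*sin(t1+t2) = 0.1182
Distance to target:
d = sqrt((-9.3 - 2.5785)^2 + (9.3 - 0.1182)^2)
= sqrt(141.0981 + 84.3051)
= 15.0134 m


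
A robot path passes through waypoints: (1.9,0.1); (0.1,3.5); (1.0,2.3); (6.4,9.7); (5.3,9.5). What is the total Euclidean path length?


Segment lengths:
  seg1 = sqrt((-1.8)^2 + (3.4)^2) = 3.8471
  seg2 = sqrt((0.9)^2 + (-1.2)^2) = 1.5
  seg3 = sqrt((5.4)^2 + (7.4)^2) = 9.1608
  seg4 = sqrt((-1.1)^2 + (-0.2)^2) = 1.118
Total = 15.6259


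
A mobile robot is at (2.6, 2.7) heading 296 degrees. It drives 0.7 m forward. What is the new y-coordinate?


y_new = y0 + d*sin(theta)
= 2.7 + 0.7*sin(296)
= 2.7 + -0.6292
= 2.0708


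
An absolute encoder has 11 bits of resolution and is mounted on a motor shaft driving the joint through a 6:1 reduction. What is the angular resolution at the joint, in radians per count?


counts = 2^11 = 2048
effective counts at joint = 2048 * 6 = 12288
resolution = 2*pi / 12288
= 5.1133e-04 rad/count


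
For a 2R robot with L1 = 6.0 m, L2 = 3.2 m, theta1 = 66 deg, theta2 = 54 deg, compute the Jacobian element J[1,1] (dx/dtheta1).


J[1,1] = -L1*sin(t1) - L2*sin(t1+t2)
= -6.0*sin(66) - 3.2*sin(120)
= -8.2526


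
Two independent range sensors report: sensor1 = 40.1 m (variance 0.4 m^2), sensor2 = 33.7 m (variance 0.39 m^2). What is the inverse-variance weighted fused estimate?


w1 = (1/var1) / (1/var1 + 1/var2)
   = 2.5 / (2.5 + 2.5641) = 0.4937
w2 = 1 - w1 = 0.5063
fused = w1*s1 + w2*s2 = 19.7962 + 17.0633
= 36.8595 m


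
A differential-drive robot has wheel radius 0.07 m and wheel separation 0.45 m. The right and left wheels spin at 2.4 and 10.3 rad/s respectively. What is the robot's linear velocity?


vR = r*wR = 0.07*2.4 = 0.168 m/s
vL = r*wL = 0.07*10.3 = 0.721 m/s
v = (vR+vL)/2 = 0.4445 m/s
omega = (vR-vL)/L = -1.2289 rad/s
linear velocity = 0.4445 m/s


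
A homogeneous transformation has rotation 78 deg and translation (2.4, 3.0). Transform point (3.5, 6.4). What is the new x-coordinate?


x' = cos(theta)*px - sin(theta)*py + tx
= 0.2079*3.5 - 0.9781*6.4 + 2.4
= -3.1325


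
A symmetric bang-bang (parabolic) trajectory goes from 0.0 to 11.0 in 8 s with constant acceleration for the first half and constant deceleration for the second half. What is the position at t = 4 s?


Symmetric rest-to-rest: each phase covers (pf-p0)/2 in time T/2. 0.5*a*(T/2)^2 = (pf-p0)/2 => a = 4*(pf-p0)/T^2
a = 4*(11.0-0.0)/8^2 = 0.6875
t = 4 is in the acceleration phase (t <= T/2).
p = p0 + 0.5*a*t^2 = 0.0 + 0.5*0.6875*4^2
= 5.5


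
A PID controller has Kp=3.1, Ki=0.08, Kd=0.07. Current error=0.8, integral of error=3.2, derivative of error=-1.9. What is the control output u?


u = Kp*e + Ki*int(e) + Kd*de/dt
= 3.1*0.8 + 0.08*3.2 + 0.07*(-1.9)
= 2.48 + 0.256 + -0.133
= 2.603


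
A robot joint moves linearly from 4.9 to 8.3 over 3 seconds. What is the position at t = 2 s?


s = t/T = 2/3 = 0.6667
p(t) = p0 + (pf-p0)*s
= 4.9 + (8.3 - 4.9) * 0.6667
= 7.1667


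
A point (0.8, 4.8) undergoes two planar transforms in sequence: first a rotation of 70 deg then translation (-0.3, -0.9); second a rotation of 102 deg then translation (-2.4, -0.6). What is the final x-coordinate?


After transform 1:
x1 = cos(70)*0.8 - sin(70)*4.8 + -0.3 = -4.5369
y1 = sin(70)*0.8 + cos(70)*4.8 + -0.9 = 1.4935
After transform 2:
x2 = cos(102)*-4.5369 - sin(102)*1.4935 + -2.4
= -2.9175


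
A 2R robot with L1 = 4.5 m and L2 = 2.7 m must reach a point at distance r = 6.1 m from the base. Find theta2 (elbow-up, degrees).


cos(theta2) = (r^2 - L1^2 - L2^2) / (2*L1*L2)
cos(theta2) = (37.21 - 20.25 - 7.29) / 24.3
cos(theta2) = 0.397942
theta2 = 66.5504 degrees


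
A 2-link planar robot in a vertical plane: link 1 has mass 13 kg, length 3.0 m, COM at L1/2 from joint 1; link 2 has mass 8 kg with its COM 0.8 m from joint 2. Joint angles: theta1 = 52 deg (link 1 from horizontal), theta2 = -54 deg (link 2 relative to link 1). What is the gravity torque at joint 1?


Horizontal distance from joint 1 to link-1 COM:
  x_c1 = (L1/2)*cos(t1) = 1.5 * 0.6157 = 0.9235 m
Horizontal distance from joint 1 to link-2 COM:
  x_c2 = L1*cos(t1) + Lc2*cos(t1+t2)
       = 3.0*0.6157 + 0.8*0.9994 = 2.6465 m
tau1 = m1*g*x_c1 + m2*g*x_c2
     = 13*9.81*0.9235 + 8*9.81*2.6465
     = 117.773 + 207.6971
     = 325.4701 Nm


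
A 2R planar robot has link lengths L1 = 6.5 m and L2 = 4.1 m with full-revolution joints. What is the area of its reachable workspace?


r_max = L1 + L2 = 10.6 m
r_min = |L1 - L2| = 2.4 m
Area = pi*(r_max^2 - r_min^2)
= pi*(112.36 - 5.76)
= pi * 106.6
= 334.8938 m^2


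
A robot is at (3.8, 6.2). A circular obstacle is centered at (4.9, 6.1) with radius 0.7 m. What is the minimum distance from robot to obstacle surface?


center_dist = sqrt((3.8-4.9)^2 + (6.2-6.1)^2)
= sqrt(1.21 + 0.01)
= 1.1045
min_dist = center_dist - radius = 1.1045 - 0.7 = 0.4045 m


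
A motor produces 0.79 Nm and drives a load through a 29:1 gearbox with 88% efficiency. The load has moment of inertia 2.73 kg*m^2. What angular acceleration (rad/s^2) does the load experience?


tau_out = tau_motor * N * eta
= 0.79 * 29 * 0.88 = 20.1608 Nm
alpha = tau_out / I = 20.1608 / 2.73
= 7.3849 rad/s^2


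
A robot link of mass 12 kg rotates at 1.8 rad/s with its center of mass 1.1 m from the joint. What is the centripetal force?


F = m * omega^2 * r
= 12 * 1.8^2 * 1.1
= 12 * 3.24 * 1.1
= 42.768 N


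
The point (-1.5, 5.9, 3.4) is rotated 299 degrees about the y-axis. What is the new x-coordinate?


Rotation about y-axis: x' = x*cos(theta) + z*sin(theta)
= -1.5 * 0.4848 + 3.4 * -0.8746
= -3.7009


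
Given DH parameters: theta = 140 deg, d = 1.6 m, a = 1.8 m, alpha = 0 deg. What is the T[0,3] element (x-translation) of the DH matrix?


T[0,3] = a * cos(theta)
= 1.8 * cos(140 deg)
= 1.8 * -0.766
= -1.3789


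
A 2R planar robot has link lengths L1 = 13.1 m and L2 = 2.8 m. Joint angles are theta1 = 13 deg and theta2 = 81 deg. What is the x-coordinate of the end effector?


Convert angles to radians: theta1 = 0.2269, theta2 = 1.4137
x = L1*cos(theta1) + L2*cos(theta1+theta2)
x = 12.7642 + -0.1953
x = 12.5689


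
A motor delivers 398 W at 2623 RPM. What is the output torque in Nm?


omega = 2623 * 2*pi/60 = 274.6799 rad/s
tau = P / omega = 398 / 274.6799
= 1.449 Nm


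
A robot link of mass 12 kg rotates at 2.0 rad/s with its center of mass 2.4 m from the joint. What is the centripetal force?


F = m * omega^2 * r
= 12 * 2.0^2 * 2.4
= 12 * 4.0 * 2.4
= 115.2 N


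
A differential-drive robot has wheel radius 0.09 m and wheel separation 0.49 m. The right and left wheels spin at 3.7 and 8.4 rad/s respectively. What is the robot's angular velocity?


vR = r*wR = 0.09*3.7 = 0.333 m/s
vL = r*wL = 0.09*8.4 = 0.756 m/s
v = (vR+vL)/2 = 0.5445 m/s
omega = (vR-vL)/L = -0.8633 rad/s
angular velocity = -0.8633 rad/s


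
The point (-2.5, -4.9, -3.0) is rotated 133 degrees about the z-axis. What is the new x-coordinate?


Rotation about z-axis: x' = x*cos(theta) - y*sin(theta)
= -2.5 * -0.682 - -4.9 * 0.7314
= 5.2886


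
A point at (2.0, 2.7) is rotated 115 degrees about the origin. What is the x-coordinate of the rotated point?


x' = x*cos(theta) - y*sin(theta)
cos(115 deg) = -0.4226, sin(115 deg) = 0.9063
x' = 2.0 * -0.4226 - 2.7 * 0.9063
= -0.8452 - 2.447
= -3.2923


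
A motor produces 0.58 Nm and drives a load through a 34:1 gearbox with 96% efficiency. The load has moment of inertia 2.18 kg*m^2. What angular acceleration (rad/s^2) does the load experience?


tau_out = tau_motor * N * eta
= 0.58 * 34 * 0.96 = 18.9312 Nm
alpha = tau_out / I = 18.9312 / 2.18
= 8.684 rad/s^2


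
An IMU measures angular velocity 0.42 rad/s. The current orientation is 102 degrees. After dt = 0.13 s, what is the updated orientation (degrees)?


delta_theta = w * dt = 0.42 * 0.13 = 0.0546 rad
= 3.1283 deg
theta_new = 102 + 3.1283 = 105.1283 deg


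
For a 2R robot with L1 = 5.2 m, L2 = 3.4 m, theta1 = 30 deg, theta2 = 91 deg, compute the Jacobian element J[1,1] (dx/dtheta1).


J[1,1] = -L1*sin(t1) - L2*sin(t1+t2)
= -5.2*sin(30) - 3.4*sin(121)
= -5.5144


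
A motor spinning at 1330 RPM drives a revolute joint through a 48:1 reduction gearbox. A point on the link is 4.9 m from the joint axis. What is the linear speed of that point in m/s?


omega_motor = 1330 * 2*pi/60 = 139.2773 rad/s
omega_joint = omega_motor / 48 = 2.9016 rad/s
v = omega_joint * r = 2.9016 * 4.9
= 14.2179 m/s


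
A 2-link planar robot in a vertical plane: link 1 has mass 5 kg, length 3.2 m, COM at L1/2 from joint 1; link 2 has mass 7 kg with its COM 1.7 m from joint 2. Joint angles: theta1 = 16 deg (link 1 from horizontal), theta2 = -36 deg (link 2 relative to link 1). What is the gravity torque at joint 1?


Horizontal distance from joint 1 to link-1 COM:
  x_c1 = (L1/2)*cos(t1) = 1.6 * 0.9613 = 1.538 m
Horizontal distance from joint 1 to link-2 COM:
  x_c2 = L1*cos(t1) + Lc2*cos(t1+t2)
       = 3.2*0.9613 + 1.7*0.9397 = 4.6735 m
tau1 = m1*g*x_c1 + m2*g*x_c2
     = 5*9.81*1.538 + 7*9.81*4.6735
     = 75.4398 + 320.9303
     = 396.3701 Nm


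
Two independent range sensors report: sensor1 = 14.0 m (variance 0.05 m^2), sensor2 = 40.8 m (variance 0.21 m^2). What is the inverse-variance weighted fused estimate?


w1 = (1/var1) / (1/var1 + 1/var2)
   = 20.0 / (20.0 + 4.7619) = 0.8077
w2 = 1 - w1 = 0.1923
fused = w1*s1 + w2*s2 = 11.3077 + 7.8462
= 19.1538 m


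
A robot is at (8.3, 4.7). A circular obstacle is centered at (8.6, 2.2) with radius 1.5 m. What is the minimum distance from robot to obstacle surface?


center_dist = sqrt((8.3-8.6)^2 + (4.7-2.2)^2)
= sqrt(0.09 + 6.25)
= 2.5179
min_dist = center_dist - radius = 2.5179 - 1.5 = 1.0179 m


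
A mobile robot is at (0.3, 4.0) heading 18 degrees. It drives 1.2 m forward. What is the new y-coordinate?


y_new = y0 + d*sin(theta)
= 4.0 + 1.2*sin(18)
= 4.0 + 0.3708
= 4.3708


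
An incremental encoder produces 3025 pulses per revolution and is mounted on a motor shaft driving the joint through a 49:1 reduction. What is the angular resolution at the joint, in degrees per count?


counts per rev = 3025
effective counts at joint = 3025 * 49 = 148225
resolution = 360 / 148225
= 0.0024 deg/count


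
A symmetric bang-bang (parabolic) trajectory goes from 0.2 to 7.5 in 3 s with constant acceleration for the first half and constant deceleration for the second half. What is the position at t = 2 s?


Symmetric rest-to-rest: each phase covers (pf-p0)/2 in time T/2. 0.5*a*(T/2)^2 = (pf-p0)/2 => a = 4*(pf-p0)/T^2
a = 4*(7.5-0.2)/3^2 = 3.2444
t = 2 is in the deceleration phase (t > T/2).
p = pf - 0.5*a*(T-t)^2 = 7.5 - 0.5*3.2444*1^2
= 5.8778


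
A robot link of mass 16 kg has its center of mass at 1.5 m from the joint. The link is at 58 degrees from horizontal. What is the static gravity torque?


tau = m*g*L*cos(angle)
= 16 * 9.81 * 1.5 * cos(58 deg)
= 16 * 9.81 * 1.5 * 0.5299
= 124.7642 Nm


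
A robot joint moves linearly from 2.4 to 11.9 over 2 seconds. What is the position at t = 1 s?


s = t/T = 1/2 = 0.5
p(t) = p0 + (pf-p0)*s
= 2.4 + (11.9 - 2.4) * 0.5
= 7.15


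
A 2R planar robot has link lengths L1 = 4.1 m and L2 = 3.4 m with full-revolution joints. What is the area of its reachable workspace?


r_max = L1 + L2 = 7.5 m
r_min = |L1 - L2| = 0.7 m
Area = pi*(r_max^2 - r_min^2)
= pi*(56.25 - 0.49)
= pi * 55.76
= 175.1752 m^2


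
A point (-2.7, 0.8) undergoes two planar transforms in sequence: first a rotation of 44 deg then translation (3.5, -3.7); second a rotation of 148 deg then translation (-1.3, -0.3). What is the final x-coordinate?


After transform 1:
x1 = cos(44)*-2.7 - sin(44)*0.8 + 3.5 = 1.0021
y1 = sin(44)*-2.7 + cos(44)*0.8 + -3.7 = -5.0001
After transform 2:
x2 = cos(148)*1.0021 - sin(148)*-5.0001 + -1.3
= 0.4999


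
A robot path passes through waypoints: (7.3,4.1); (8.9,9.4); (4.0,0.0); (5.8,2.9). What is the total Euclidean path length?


Segment lengths:
  seg1 = sqrt((1.6)^2 + (5.3)^2) = 5.5362
  seg2 = sqrt((-4.9)^2 + (-9.4)^2) = 10.6005
  seg3 = sqrt((1.8)^2 + (2.9)^2) = 3.4132
Total = 19.5499


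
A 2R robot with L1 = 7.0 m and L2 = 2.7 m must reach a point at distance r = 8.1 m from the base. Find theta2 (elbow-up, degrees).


cos(theta2) = (r^2 - L1^2 - L2^2) / (2*L1*L2)
cos(theta2) = (65.61 - 49.0 - 7.29) / 37.8
cos(theta2) = 0.246561
theta2 = 75.7259 degrees


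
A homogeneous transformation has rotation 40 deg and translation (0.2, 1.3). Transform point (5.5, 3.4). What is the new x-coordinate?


x' = cos(theta)*px - sin(theta)*py + tx
= 0.766*5.5 - 0.6428*3.4 + 0.2
= 2.2278


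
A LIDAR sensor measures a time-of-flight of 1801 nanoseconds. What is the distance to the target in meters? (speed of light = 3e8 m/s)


tof = 1801 ns = 1.801e-06 s
dist = c * tof / 2
= 3e8 * 1.801e-06 / 2
= 270.15 m


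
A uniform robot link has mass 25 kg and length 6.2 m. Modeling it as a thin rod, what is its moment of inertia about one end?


I = (1/3) * m * L^2
= (1/3) * 25 * 6.2^2
= 0.333333 * 25 * 38.44
= 320.3333 kg*m^2


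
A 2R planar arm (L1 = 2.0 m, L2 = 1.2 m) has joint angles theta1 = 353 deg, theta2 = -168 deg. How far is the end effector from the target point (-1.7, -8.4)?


End effector via forward kinematics:
x = L1*cos(t1) + L2*cos(t1+t2) = 0.7897
y = L1*sin(t1) + L2*sin(t1+t2) = -0.3483
Distance to target:
d = sqrt((-1.7 - 0.7897)^2 + (-8.4 - -0.3483)^2)
= sqrt(6.1984 + 64.8295)
= 8.4278 m


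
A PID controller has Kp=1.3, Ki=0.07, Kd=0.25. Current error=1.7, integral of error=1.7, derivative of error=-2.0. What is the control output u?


u = Kp*e + Ki*int(e) + Kd*de/dt
= 1.3*1.7 + 0.07*1.7 + 0.25*(-2.0)
= 2.21 + 0.119 + -0.5
= 1.829


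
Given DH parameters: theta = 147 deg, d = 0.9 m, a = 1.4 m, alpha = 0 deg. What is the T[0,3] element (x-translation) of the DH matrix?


T[0,3] = a * cos(theta)
= 1.4 * cos(147 deg)
= 1.4 * -0.8387
= -1.1741


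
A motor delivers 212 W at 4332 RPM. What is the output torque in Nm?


omega = 4332 * 2*pi/60 = 453.646 rad/s
tau = P / omega = 212 / 453.646
= 0.4673 Nm


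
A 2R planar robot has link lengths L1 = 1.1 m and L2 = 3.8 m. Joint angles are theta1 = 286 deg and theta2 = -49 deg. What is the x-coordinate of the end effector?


Convert angles to radians: theta1 = 4.9916, theta2 = -0.8552
x = L1*cos(theta1) + L2*cos(theta1+theta2)
x = 0.3032 + -2.0696
x = -1.7664
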